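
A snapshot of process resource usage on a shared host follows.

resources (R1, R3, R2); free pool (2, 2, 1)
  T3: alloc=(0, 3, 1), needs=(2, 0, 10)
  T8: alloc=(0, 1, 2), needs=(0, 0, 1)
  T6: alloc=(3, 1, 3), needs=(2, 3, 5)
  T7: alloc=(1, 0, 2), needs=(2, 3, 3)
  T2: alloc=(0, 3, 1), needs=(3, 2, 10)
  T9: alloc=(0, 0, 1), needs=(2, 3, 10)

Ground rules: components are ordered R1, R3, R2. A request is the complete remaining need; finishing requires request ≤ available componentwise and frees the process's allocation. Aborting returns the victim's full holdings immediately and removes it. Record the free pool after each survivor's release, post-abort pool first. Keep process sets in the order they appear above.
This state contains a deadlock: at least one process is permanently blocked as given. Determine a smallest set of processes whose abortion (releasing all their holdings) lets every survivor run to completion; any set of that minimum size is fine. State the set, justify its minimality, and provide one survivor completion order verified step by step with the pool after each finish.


The answer: abort T3 and T9.
Key observation: T2 could never have finished before the abort; with (0, 3, 2) returned by T3 and T9, it fits at step 4.
Minimality, checking each single-abort alternative: T3 alone leaves T2 blocked (short on R2); T8 alone leaves T3 blocked (short on R2); T6 alone leaves T3 blocked (short on R2); T7 alone leaves T3 blocked (short on R2); T2 alone leaves T3 blocked (short on R2); T9 alone leaves T3 blocked (short on R2).
The survivors complete as T7, T6, T8, T2. Walking it through (starting from the post-abort pool):
  pool = (2, 5, 3)
  T7 needs (2, 3, 3) <= (2, 5, 3) -> finishes; pool += (1, 0, 2) = (3, 5, 5)
  T6 needs (2, 3, 5) <= (3, 5, 5) -> finishes; pool += (3, 1, 3) = (6, 6, 8)
  T8 needs (0, 0, 1) <= (6, 6, 8) -> finishes; pool += (0, 1, 2) = (6, 7, 10)
  T2 needs (3, 2, 10) <= (6, 7, 10) -> finishes; pool += (0, 3, 1) = (6, 10, 11)


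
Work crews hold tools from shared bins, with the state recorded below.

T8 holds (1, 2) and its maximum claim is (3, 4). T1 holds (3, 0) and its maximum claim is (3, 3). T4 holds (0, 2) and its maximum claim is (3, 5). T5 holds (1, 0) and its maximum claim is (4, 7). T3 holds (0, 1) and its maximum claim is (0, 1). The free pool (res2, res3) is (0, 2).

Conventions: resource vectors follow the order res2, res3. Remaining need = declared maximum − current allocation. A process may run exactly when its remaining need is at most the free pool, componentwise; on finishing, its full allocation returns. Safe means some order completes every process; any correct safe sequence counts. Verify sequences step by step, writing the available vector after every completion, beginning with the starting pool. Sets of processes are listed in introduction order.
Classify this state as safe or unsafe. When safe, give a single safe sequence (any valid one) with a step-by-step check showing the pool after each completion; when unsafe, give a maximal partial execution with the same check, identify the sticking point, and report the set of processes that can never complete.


SAFE. One safe sequence: T3, T1, T4, T8, T5.
Key observation: the order's first zero-slack moment is T1 ((0, 3) needed, (0, 3) free — a requested resource with nothing to spare).
Walking it through:
  pool = (0, 2)
  run T3 (needs (0, 0), free (0, 2)); after release of (0, 1) the pool is (0, 3)
  run T1 (needs (0, 3), free (0, 3)); after release of (3, 0) the pool is (3, 3)
  run T4 (needs (3, 3), free (3, 3)); after release of (0, 2) the pool is (3, 5)
  run T8 (needs (2, 2), free (3, 5)); after release of (1, 2) the pool is (4, 7)
  run T5 (needs (3, 7), free (4, 7)); after release of (1, 0) the pool is (5, 7)


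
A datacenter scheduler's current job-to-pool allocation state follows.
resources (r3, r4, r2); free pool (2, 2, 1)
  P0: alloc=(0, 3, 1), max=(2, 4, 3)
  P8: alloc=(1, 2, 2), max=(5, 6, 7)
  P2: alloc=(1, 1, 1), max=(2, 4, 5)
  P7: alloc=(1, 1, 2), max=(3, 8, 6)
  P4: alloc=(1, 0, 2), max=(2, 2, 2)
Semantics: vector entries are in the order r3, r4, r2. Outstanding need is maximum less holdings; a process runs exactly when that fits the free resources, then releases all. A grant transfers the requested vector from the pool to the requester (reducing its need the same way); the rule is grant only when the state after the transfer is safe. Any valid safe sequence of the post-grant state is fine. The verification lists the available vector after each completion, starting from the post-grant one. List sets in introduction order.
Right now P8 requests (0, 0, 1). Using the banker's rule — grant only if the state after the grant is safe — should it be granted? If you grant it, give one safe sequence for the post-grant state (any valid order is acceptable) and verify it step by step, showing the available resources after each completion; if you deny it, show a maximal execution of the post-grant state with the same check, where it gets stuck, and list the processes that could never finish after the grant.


DENY: after the grant no complete ordering would exist.
Key observation: no order helps: past P4, P0, the free pool tops out at (3, 5, 3), below what each blocked process needs in r2.
Pretend the grant happened; the run P4, P0 goes as far as possible. Walking it through:
  pool = (2, 2, 0)
  run P4 (needs (1, 2, 0), free (2, 2, 0)); after release of (1, 0, 2) the pool is (3, 2, 2)
  run P0 (needs (2, 1, 2), free (3, 2, 2)); after release of (0, 3, 1) the pool is (3, 5, 3)
  P8 still needs (4, 4, 4) but only (3, 5, 3) is free — short on r3 and r2
  P2 still needs (1, 3, 4) but only (3, 5, 3) is free — short on r2
  P7 still needs (2, 7, 4) but only (3, 5, 3) is free — short on r4 and r2
Post-grant, the permanently blocked set is P8, P2 and P7.


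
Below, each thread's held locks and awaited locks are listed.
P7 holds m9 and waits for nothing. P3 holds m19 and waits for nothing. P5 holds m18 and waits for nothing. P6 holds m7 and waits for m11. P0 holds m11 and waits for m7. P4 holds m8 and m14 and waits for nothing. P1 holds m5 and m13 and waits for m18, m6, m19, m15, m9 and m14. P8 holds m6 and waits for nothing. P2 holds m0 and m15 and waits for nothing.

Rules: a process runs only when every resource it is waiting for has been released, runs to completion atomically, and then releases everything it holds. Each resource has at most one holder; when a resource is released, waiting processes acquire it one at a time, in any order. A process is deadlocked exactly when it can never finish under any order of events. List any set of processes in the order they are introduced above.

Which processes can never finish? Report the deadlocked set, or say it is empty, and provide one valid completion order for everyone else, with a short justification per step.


The deadlocked set is P6 and P0.
Key observation: along P6 -> P0 -> P6, each member waits on what the next one holds — a deadlock; no other process is dragged down with it.
One completion order for the rest: P4, P8, P2, P7, P5, P3, P1.
Check, step by step:
  P4 waits on nothing -> runs at once and releases m8 and m14
  P8 waits on nothing -> runs at once and releases m6
  P2 waits on nothing -> runs at once and releases m0 and m15
  P7 waits on nothing -> runs at once and releases m9
  P5 waits on nothing -> runs at once and releases m18
  P3 waits on nothing -> runs at once and releases m19
  P1 waits on m18, m6, m19, m15, m9 and m14 — all released -> runs and releases m5 and m13


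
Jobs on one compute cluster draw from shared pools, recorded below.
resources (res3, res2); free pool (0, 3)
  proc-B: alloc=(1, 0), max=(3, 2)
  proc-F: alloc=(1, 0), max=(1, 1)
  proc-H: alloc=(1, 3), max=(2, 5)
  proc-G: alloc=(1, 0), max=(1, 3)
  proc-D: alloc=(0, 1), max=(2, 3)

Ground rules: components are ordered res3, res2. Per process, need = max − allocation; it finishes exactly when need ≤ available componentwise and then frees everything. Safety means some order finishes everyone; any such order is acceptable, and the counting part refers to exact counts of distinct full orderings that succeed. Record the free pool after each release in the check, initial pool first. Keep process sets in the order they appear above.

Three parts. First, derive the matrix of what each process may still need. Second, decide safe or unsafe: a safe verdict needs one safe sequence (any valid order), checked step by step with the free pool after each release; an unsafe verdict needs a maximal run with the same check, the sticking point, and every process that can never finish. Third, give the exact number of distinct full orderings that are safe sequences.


(1) Need matrix, components ordered res3, res2:
  proc-B: (2, 2)
  proc-F: (0, 1)
  proc-H: (1, 2)
  proc-G: (0, 3)
  proc-D: (2, 2)
(2) SAFE. One safe sequence: proc-G, proc-F, proc-H, proc-B, proc-D.
Key observation: reading the order forward, proc-G is the first process whose need (0, 3) meets the free pool (0, 3) exactly on a resource it requests.
Walking it through:
  pool = (0, 3)
  proc-G needs (0, 3) <= (0, 3) -> finishes; pool += (1, 0) = (1, 3)
  proc-F needs (0, 1) <= (1, 3) -> finishes; pool += (1, 0) = (2, 3)
  proc-H needs (1, 2) <= (2, 3) -> finishes; pool += (1, 3) = (3, 6)
  proc-B needs (2, 2) <= (3, 6) -> finishes; pool += (1, 0) = (4, 6)
  proc-D needs (2, 2) <= (4, 6) -> finishes; pool += (0, 1) = (4, 7)
(3) Precisely 24 of the possible complete orderings are safe sequences.


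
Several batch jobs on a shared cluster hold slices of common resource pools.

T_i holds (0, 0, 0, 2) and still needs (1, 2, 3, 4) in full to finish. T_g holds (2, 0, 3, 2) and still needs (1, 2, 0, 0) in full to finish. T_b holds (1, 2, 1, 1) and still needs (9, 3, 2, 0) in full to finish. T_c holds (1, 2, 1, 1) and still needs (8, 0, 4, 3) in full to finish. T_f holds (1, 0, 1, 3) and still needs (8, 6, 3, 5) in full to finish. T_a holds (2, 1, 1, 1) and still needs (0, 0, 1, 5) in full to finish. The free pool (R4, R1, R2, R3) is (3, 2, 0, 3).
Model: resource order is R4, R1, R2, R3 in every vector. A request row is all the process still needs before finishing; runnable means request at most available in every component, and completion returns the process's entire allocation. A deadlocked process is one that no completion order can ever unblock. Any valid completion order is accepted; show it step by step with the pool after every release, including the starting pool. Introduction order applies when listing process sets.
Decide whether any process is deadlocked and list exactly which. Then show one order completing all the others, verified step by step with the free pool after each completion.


The deadlocked set is T_b, T_c and T_f.
Key observation: after T_g, T_i, T_a complete, (7, 3, 4, 8) is the best the pool ever gets, yet each leftover process wants more R4.
A valid finishing order for the others: T_g, T_i, T_a. Walking it through:
  pool = (3, 2, 0, 3)
  T_g needs (1, 2, 0, 0) <= (3, 2, 0, 3) -> finishes; pool += (2, 0, 3, 2) = (5, 2, 3, 5)
  T_i needs (1, 2, 3, 4) <= (5, 2, 3, 5) -> finishes; pool += (0, 0, 0, 2) = (5, 2, 3, 7)
  T_a needs (0, 0, 1, 5) <= (5, 2, 3, 7) -> finishes; pool += (2, 1, 1, 1) = (7, 3, 4, 8)
The blocked processes can never fit:
  T_b still needs (9, 3, 2, 0) but only (7, 3, 4, 8) is free — short on R4
  T_c still needs (8, 0, 4, 3) but only (7, 3, 4, 8) is free — short on R4
  T_f still needs (8, 6, 3, 5) but only (7, 3, 4, 8) is free — short on R4 and R1


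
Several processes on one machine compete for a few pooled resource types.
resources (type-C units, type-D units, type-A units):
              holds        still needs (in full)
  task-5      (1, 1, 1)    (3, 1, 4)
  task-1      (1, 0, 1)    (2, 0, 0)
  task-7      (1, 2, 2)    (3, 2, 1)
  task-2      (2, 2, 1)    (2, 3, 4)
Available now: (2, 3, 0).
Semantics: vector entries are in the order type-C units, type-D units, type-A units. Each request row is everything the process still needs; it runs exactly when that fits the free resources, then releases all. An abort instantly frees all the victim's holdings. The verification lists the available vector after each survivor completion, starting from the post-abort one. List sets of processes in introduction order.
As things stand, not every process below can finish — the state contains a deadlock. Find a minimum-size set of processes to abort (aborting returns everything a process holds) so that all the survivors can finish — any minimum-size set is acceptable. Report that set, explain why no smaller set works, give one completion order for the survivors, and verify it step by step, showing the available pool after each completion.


The answer: abort task-2.
Key observation: before aborting task-2, task-5 was permanently blocked — no order could ever run it; afterwards it completes at step 3.
Why nothing smaller works: aborting no one leaves the state deadlocked as given.
The survivors complete as task-7, task-1, task-5. Step-by-step check (starting from the post-abort pool):
  pool = (4, 5, 1)
  task-7 needs (3, 2, 1) <= (4, 5, 1) -> finishes; pool += (1, 2, 2) = (5, 7, 3)
  task-1 needs (2, 0, 0) <= (5, 7, 3) -> finishes; pool += (1, 0, 1) = (6, 7, 4)
  task-5 needs (3, 1, 4) <= (6, 7, 4) -> finishes; pool += (1, 1, 1) = (7, 8, 5)


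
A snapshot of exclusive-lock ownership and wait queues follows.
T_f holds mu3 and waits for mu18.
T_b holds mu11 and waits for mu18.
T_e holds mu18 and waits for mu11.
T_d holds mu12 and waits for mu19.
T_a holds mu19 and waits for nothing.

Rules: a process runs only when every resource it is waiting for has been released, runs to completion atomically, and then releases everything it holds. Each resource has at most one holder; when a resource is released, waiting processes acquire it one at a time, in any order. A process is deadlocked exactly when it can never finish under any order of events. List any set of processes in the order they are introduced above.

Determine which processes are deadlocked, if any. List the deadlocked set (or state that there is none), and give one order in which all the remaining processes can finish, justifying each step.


Deadlocked set: T_f, T_b and T_e.
Key observation: the wait chain closes on itself along T_e -> T_b -> T_e; T_f waits into the deadlock from upstream.
One completion order for the rest: T_a, T_d.
Check, step by step:
  T_a waits on nothing -> runs at once and releases mu19
  run T_d (all its waits — mu19 — are resolved); releases mu12


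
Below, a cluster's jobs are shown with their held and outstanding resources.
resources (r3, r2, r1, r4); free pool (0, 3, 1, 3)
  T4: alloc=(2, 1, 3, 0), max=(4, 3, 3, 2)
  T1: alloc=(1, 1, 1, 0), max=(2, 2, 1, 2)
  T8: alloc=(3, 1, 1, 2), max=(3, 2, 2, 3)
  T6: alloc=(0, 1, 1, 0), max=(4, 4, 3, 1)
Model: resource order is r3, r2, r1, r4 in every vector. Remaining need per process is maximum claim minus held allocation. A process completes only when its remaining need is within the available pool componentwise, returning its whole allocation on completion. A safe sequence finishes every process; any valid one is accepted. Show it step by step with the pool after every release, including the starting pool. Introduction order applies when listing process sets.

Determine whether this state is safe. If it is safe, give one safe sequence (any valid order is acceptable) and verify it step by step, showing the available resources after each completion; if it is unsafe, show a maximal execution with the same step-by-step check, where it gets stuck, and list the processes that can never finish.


SAFE, for example via the order T8, T4, T1, T6.
Key observation: T8 is the earliest step where a requested resource binds exactly: need (0, 1, 1, 1), pool (0, 3, 1, 3) at its turn.
Step-by-step check:
  pool = (0, 3, 1, 3)
  T8: need (0, 1, 1, 1) fits (0, 3, 1, 3); releases (3, 1, 1, 2), pool now (3, 4, 2, 5)
  T4: need (2, 2, 0, 2) fits (3, 4, 2, 5); releases (2, 1, 3, 0), pool now (5, 5, 5, 5)
  T1: need (1, 1, 0, 2) fits (5, 5, 5, 5); releases (1, 1, 1, 0), pool now (6, 6, 6, 5)
  T6: need (4, 3, 2, 1) fits (6, 6, 6, 5); releases (0, 1, 1, 0), pool now (6, 7, 7, 5)


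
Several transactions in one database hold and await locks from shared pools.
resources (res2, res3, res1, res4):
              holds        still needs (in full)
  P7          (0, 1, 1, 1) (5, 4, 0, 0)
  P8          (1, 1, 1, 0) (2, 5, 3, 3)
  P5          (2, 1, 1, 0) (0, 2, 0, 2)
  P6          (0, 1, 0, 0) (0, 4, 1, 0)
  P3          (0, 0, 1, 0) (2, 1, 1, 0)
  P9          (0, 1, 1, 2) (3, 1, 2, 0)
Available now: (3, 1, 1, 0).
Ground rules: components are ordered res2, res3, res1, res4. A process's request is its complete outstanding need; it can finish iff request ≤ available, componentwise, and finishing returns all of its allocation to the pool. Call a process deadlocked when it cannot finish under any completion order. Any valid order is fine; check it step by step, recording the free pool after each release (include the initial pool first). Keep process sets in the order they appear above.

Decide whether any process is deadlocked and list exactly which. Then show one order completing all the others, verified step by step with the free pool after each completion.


Deadlocked: P7, P8 and P6.
Key observation: the pool after P3, P9, P5 is (5, 3, 4, 2); every surviving request exceeds it in res3, so progress ends there.
The rest can finish in the order P3, P9, P5. Step-by-step check:
  pool = (3, 1, 1, 0)
  run P3 (needs (2, 1, 1, 0), free (3, 1, 1, 0)); after release of (0, 0, 1, 0) the pool is (3, 1, 2, 0)
  run P9 (needs (3, 1, 2, 0), free (3, 1, 2, 0)); after release of (0, 1, 1, 2) the pool is (3, 2, 3, 2)
  run P5 (needs (0, 2, 0, 2), free (3, 2, 3, 2)); after release of (2, 1, 1, 0) the pool is (5, 3, 4, 2)
The stuck group stays short no matter what:
  P7 cannot run: need (5, 4, 0, 0) vs free (5, 3, 4, 2) (insufficient res3)
  P8 cannot run: need (2, 5, 3, 3) vs free (5, 3, 4, 2) (insufficient res3 and res4)
  P6 cannot run: need (0, 4, 1, 0) vs free (5, 3, 4, 2) (insufficient res3)


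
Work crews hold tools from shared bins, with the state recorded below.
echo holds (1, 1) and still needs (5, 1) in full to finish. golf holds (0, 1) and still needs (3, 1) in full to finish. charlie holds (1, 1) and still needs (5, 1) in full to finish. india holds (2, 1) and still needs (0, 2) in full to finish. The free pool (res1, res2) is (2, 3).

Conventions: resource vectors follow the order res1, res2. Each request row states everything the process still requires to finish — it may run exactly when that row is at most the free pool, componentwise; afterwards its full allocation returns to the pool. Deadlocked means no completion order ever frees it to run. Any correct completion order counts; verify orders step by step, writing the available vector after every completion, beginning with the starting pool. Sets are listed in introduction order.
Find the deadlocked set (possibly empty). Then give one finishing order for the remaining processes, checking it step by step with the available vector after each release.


The deadlocked set is echo and charlie.
Key observation: once india, golf finish, the pool peaks at (4, 5) — and every remaining process still needs more res1 than that.
A valid finishing order for the others: india, golf. Check, step by step:
  pool = (2, 3)
  india: need (0, 2) fits (2, 3); releases (2, 1), pool now (4, 4)
  golf: need (3, 1) fits (4, 4); releases (0, 1), pool now (4, 5)
The stuck group stays short no matter what:
  blocked: echo wants (5, 1), pool (4, 5) — not enough res1
  blocked: charlie wants (5, 1), pool (4, 5) — not enough res1


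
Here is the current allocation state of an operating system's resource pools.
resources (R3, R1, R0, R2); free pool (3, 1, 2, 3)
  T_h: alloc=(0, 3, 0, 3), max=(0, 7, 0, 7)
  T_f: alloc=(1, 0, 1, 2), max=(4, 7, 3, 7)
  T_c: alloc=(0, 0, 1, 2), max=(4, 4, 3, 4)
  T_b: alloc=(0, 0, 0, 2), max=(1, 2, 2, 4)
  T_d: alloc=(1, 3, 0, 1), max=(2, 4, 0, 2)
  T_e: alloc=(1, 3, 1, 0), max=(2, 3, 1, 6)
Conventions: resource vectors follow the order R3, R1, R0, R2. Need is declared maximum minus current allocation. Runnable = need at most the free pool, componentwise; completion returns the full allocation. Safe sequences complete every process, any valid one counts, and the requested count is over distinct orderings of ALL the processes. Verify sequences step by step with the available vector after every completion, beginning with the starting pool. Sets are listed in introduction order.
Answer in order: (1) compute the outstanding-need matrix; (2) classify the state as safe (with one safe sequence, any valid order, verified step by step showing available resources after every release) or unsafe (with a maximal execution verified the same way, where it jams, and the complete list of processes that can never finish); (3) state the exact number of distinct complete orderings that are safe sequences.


(1) Outstanding need per process (order R3, R1, R0, R2):
  T_h: (0, 4, 0, 4)
  T_f: (3, 7, 2, 5)
  T_c: (4, 4, 2, 2)
  T_b: (1, 2, 2, 2)
  T_d: (1, 1, 0, 1)
  T_e: (1, 0, 0, 6)
(2) SAFE — a valid safe sequence is T_d, T_c, T_e, T_b, T_h, T_f.
Key observation: the first exact fit in this order is T_d — it needs (1, 1, 0, 1) with (3, 1, 2, 3) free, meeting a requested resource to the last unit.
Check, step by step:
  pool = (3, 1, 2, 3)
  T_d needs (1, 1, 0, 1) <= (3, 1, 2, 3) -> finishes; pool += (1, 3, 0, 1) = (4, 4, 2, 4)
  T_c needs (4, 4, 2, 2) <= (4, 4, 2, 4) -> finishes; pool += (0, 0, 1, 2) = (4, 4, 3, 6)
  T_e needs (1, 0, 0, 6) <= (4, 4, 3, 6) -> finishes; pool += (1, 3, 1, 0) = (5, 7, 4, 6)
  T_b needs (1, 2, 2, 2) <= (5, 7, 4, 6) -> finishes; pool += (0, 0, 0, 2) = (5, 7, 4, 8)
  T_h needs (0, 4, 0, 4) <= (5, 7, 4, 8) -> finishes; pool += (0, 3, 0, 3) = (5, 10, 4, 11)
  T_f needs (3, 7, 2, 5) <= (5, 10, 4, 11) -> finishes; pool += (1, 0, 1, 2) = (6, 10, 5, 13)
(3) Exactly 56 of the possible complete orderings are safe sequences.


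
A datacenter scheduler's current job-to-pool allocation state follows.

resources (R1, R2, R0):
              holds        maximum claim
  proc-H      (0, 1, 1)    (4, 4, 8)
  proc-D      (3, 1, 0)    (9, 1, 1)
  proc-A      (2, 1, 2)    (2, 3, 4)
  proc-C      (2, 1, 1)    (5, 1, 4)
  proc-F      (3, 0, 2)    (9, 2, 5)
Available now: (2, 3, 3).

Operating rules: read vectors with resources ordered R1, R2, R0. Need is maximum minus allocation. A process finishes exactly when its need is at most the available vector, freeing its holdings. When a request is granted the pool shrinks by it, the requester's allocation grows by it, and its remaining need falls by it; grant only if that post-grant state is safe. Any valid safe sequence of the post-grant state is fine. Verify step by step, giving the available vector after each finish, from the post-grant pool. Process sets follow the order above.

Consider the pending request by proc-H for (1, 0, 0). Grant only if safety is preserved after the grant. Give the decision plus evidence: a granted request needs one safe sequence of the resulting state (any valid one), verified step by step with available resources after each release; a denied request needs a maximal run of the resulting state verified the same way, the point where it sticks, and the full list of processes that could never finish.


DENY — the pretend-granted state is unsafe.
Key observation: after proc-A, proc-C the pool peaks at (5, 5, 6), and each blocked process is short somewhere: proc-H on R0; proc-D on R1; proc-F on R1.
Pretend the grant happened; the run proc-A, proc-C goes as far as possible. Check, step by step:
  pool = (1, 3, 3)
  proc-A: need (0, 2, 2) fits (1, 3, 3); releases (2, 1, 2), pool now (3, 4, 5)
  proc-C: need (3, 0, 3) fits (3, 4, 5); releases (2, 1, 1), pool now (5, 5, 6)
  blocked: proc-H wants (3, 3, 7), pool (5, 5, 6) — not enough R0
  blocked: proc-D wants (6, 0, 1), pool (5, 5, 6) — not enough R1
  blocked: proc-F wants (6, 2, 3), pool (5, 5, 6) — not enough R1
Processes that could never finish after the grant: proc-H, proc-D and proc-F.


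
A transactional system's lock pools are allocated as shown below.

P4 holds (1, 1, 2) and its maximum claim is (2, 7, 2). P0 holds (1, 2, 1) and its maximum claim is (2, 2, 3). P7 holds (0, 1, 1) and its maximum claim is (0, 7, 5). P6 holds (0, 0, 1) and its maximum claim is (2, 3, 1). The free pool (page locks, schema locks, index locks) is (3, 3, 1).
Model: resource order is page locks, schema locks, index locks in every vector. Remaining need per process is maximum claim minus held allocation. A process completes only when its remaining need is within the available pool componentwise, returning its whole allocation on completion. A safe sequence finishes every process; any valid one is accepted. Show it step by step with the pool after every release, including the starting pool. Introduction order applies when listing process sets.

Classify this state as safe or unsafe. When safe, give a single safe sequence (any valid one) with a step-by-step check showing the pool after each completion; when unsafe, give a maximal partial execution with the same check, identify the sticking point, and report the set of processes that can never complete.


UNSAFE — no complete ordering exists.
Key observation: no order helps: past P6, P0, the free pool tops out at (4, 5, 3), below what each blocked process needs in schema locks.
The run P6, P0 cannot be extended any further. Verifying each step:
  pool = (3, 3, 1)
  P6: need (2, 3, 0) fits (3, 3, 1); releases (0, 0, 1), pool now (3, 3, 2)
  P0: need (1, 0, 2) fits (3, 3, 2); releases (1, 2, 1), pool now (4, 5, 3)
  blocked: P4 wants (1, 6, 0), pool (4, 5, 3) — not enough schema locks
  blocked: P7 wants (0, 6, 4), pool (4, 5, 3) — not enough schema locks and index locks
Never able to finish: P4 and P7.


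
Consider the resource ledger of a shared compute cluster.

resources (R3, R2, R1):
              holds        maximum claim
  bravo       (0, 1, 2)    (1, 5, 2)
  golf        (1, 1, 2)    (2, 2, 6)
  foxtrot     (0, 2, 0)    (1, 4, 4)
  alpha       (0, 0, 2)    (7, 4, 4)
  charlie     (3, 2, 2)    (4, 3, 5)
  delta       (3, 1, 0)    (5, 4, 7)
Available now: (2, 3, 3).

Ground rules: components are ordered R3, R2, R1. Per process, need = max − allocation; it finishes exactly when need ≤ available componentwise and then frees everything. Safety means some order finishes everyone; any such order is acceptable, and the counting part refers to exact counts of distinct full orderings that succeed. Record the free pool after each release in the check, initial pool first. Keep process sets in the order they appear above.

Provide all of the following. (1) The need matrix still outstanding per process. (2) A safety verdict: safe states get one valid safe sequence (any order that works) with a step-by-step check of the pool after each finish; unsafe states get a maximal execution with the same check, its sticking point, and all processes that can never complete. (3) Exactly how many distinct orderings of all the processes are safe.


(1) Remaining need (order R3, R2, R1):
  bravo: (1, 4, 0)
  golf: (1, 1, 4)
  foxtrot: (1, 2, 4)
  alpha: (7, 4, 2)
  charlie: (1, 1, 3)
  delta: (2, 3, 7)
(2) SAFE, for example via the order charlie, golf, bravo, delta, alpha, foxtrot.
Key observation: charlie is the earliest step where a requested resource binds exactly: need (1, 1, 3), pool (2, 3, 3) at its turn.
Verifying each step:
  pool = (2, 3, 3)
  charlie: need (1, 1, 3) fits (2, 3, 3); releases (3, 2, 2), pool now (5, 5, 5)
  golf: need (1, 1, 4) fits (5, 5, 5); releases (1, 1, 2), pool now (6, 6, 7)
  bravo: need (1, 4, 0) fits (6, 6, 7); releases (0, 1, 2), pool now (6, 7, 9)
  delta: need (2, 3, 7) fits (6, 7, 9); releases (3, 1, 0), pool now (9, 8, 9)
  alpha: need (7, 4, 2) fits (9, 8, 9); releases (0, 0, 2), pool now (9, 8, 11)
  foxtrot: need (1, 2, 4) fits (9, 8, 11); releases (0, 2, 0), pool now (9, 10, 11)
(3) Exactly 30 of the possible complete orderings are safe sequences.


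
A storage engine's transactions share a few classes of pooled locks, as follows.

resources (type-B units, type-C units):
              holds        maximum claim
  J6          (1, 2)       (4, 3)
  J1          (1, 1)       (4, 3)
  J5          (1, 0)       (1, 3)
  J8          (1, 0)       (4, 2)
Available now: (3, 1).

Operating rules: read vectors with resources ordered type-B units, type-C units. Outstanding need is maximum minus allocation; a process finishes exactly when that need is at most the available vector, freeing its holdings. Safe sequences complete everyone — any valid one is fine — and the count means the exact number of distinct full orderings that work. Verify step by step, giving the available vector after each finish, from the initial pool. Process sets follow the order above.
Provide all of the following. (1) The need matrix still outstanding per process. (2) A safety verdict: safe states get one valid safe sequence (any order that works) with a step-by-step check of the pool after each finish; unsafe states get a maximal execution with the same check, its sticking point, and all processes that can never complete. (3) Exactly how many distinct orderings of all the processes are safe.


(1) Need matrix, components ordered type-B units, type-C units:
  J6: (3, 1)
  J1: (3, 2)
  J5: (0, 3)
  J8: (3, 2)
(2) SAFE — a valid safe sequence is J6, J5, J8, J1.
Key observation: the order's first zero-slack moment is J6 ((3, 1) needed, (3, 1) free — a requested resource with nothing to spare).
Check, step by step:
  pool = (3, 1)
  J6 needs (3, 1) <= (3, 1) -> finishes; pool += (1, 2) = (4, 3)
  J5 needs (0, 3) <= (4, 3) -> finishes; pool += (1, 0) = (5, 3)
  J8 needs (3, 2) <= (5, 3) -> finishes; pool += (1, 0) = (6, 3)
  J1 needs (3, 2) <= (6, 3) -> finishes; pool += (1, 1) = (7, 4)
(3) The exact count: 6 of the possible complete orderings are safe sequences.


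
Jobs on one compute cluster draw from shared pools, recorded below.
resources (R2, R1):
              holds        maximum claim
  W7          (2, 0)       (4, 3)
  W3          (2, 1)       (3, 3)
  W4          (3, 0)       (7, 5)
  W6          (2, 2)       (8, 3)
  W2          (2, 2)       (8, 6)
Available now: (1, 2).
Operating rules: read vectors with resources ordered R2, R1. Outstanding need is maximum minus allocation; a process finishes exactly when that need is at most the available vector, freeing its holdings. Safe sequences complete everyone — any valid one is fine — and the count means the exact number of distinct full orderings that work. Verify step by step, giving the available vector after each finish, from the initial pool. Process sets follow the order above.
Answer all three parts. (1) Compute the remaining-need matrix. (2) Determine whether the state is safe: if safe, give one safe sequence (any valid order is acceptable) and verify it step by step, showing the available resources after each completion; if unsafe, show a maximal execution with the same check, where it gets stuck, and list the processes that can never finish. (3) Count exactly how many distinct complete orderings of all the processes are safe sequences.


(1) Remaining need (order R2, R1):
  W7: (2, 3)
  W3: (1, 2)
  W4: (4, 5)
  W6: (6, 1)
  W2: (6, 4)
(2) The state is UNSAFE.
Key observation: after W3, W7 the pool peaks at (5, 3), and each blocked process is short somewhere: W4 on R1; W6 on R2; W2 on R2, R1.
The run W3, W7 cannot be extended any further. Check, step by step:
  pool = (1, 2)
  W3 needs (1, 2) <= (1, 2) -> finishes; pool += (2, 1) = (3, 3)
  W7 needs (2, 3) <= (3, 3) -> finishes; pool += (2, 0) = (5, 3)
  blocked: W4 wants (4, 5), pool (5, 3) — not enough R1
  blocked: W6 wants (6, 1), pool (5, 3) — not enough R2
  blocked: W2 wants (6, 4), pool (5, 3) — not enough R2 and R1
Never able to finish: W4, W6 and W2.
(3) Precisely 0 of the possible complete orderings are safe sequences.


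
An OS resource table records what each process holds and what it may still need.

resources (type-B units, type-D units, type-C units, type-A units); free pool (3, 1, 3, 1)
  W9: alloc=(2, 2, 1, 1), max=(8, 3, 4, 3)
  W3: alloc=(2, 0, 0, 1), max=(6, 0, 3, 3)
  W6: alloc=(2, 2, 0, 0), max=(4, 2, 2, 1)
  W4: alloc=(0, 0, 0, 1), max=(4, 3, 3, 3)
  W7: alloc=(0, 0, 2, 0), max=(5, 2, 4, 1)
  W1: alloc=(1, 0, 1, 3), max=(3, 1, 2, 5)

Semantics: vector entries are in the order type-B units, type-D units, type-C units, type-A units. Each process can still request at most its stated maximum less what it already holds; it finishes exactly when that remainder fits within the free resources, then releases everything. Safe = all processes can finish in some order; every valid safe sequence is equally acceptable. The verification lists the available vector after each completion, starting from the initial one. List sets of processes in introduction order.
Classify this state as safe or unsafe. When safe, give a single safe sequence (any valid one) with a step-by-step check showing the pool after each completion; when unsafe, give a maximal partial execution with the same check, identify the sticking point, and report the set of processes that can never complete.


UNSAFE — no complete ordering exists.
Key observation: the pool after W6, W7 is (5, 3, 5, 1); every surviving request exceeds it in type-A units, so progress ends there.
A maximal execution: W6, W7 — then nothing else fits. Step-by-step check:
  pool = (3, 1, 3, 1)
  run W6 (needs (2, 0, 2, 1), free (3, 1, 3, 1)); after release of (2, 2, 0, 0) the pool is (5, 3, 3, 1)
  run W7 (needs (5, 2, 2, 1), free (5, 3, 3, 1)); after release of (0, 0, 2, 0) the pool is (5, 3, 5, 1)
  W9 cannot run: need (6, 1, 3, 2) vs free (5, 3, 5, 1) (insufficient type-B units and type-A units)
  W3 cannot run: need (4, 0, 3, 2) vs free (5, 3, 5, 1) (insufficient type-A units)
  W4 cannot run: need (4, 3, 3, 2) vs free (5, 3, 5, 1) (insufficient type-A units)
  W1 cannot run: need (2, 1, 1, 2) vs free (5, 3, 5, 1) (insufficient type-A units)
Processes that can never finish: W9, W3, W4 and W1.


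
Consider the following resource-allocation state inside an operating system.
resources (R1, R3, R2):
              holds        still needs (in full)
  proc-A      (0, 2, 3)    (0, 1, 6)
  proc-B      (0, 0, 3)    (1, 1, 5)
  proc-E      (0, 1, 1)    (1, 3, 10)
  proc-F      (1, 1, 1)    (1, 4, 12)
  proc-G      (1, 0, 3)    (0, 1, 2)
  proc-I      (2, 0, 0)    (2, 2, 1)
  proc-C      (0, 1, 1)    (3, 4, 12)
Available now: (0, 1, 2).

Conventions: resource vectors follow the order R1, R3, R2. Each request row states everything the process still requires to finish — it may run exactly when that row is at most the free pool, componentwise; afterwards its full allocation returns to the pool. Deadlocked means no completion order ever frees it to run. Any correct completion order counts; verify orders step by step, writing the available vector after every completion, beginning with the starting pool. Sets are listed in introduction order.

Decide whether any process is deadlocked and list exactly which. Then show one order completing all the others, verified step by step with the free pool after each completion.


Nothing here is deadlocked.
Key observation: the pool covers proc-G at once, and every later process fits after earlier releases.
The rest can finish in the order proc-G, proc-B, proc-A, proc-E, proc-F, proc-I, proc-C. Verifying each step:
  pool = (0, 1, 2)
  proc-G: need (0, 1, 2) fits (0, 1, 2); releases (1, 0, 3), pool now (1, 1, 5)
  proc-B: need (1, 1, 5) fits (1, 1, 5); releases (0, 0, 3), pool now (1, 1, 8)
  proc-A: need (0, 1, 6) fits (1, 1, 8); releases (0, 2, 3), pool now (1, 3, 11)
  proc-E: need (1, 3, 10) fits (1, 3, 11); releases (0, 1, 1), pool now (1, 4, 12)
  proc-F: need (1, 4, 12) fits (1, 4, 12); releases (1, 1, 1), pool now (2, 5, 13)
  proc-I: need (2, 2, 1) fits (2, 5, 13); releases (2, 0, 0), pool now (4, 5, 13)
  proc-C: need (3, 4, 12) fits (4, 5, 13); releases (0, 1, 1), pool now (4, 6, 14)


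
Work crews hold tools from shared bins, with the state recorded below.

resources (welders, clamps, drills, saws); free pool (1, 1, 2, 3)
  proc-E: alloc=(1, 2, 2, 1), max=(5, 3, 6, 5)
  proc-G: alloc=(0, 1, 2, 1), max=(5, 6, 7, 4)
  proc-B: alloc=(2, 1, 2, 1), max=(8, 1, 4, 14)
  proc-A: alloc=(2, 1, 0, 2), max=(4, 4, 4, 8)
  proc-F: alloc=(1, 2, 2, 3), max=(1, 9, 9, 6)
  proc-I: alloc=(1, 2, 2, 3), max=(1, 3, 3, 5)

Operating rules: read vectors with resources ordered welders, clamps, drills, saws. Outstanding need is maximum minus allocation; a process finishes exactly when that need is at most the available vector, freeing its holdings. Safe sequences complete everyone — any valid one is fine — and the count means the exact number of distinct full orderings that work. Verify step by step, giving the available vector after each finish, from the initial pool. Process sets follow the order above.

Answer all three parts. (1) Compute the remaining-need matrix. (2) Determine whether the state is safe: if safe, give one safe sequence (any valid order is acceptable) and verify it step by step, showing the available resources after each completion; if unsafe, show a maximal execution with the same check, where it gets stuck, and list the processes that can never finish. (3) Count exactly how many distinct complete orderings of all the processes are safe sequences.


(1) Remaining need (order welders, clamps, drills, saws):
  proc-E: (4, 1, 4, 4)
  proc-G: (5, 5, 5, 3)
  proc-B: (6, 0, 2, 13)
  proc-A: (2, 3, 4, 6)
  proc-F: (0, 7, 7, 3)
  proc-I: (0, 1, 1, 2)
(2) SAFE — a valid safe sequence is proc-I, proc-A, proc-E, proc-G, proc-F, proc-B.
Key observation: proc-I is the earliest step where a requested resource binds exactly: need (0, 1, 1, 2), pool (1, 1, 2, 3) at its turn.
Verifying each step:
  pool = (1, 1, 2, 3)
  run proc-I (needs (0, 1, 1, 2), free (1, 1, 2, 3)); after release of (1, 2, 2, 3) the pool is (2, 3, 4, 6)
  run proc-A (needs (2, 3, 4, 6), free (2, 3, 4, 6)); after release of (2, 1, 0, 2) the pool is (4, 4, 4, 8)
  run proc-E (needs (4, 1, 4, 4), free (4, 4, 4, 8)); after release of (1, 2, 2, 1) the pool is (5, 6, 6, 9)
  run proc-G (needs (5, 5, 5, 3), free (5, 6, 6, 9)); after release of (0, 1, 2, 1) the pool is (5, 7, 8, 10)
  run proc-F (needs (0, 7, 7, 3), free (5, 7, 8, 10)); after release of (1, 2, 2, 3) the pool is (6, 9, 10, 13)
  run proc-B (needs (6, 0, 2, 13), free (6, 9, 10, 13)); after release of (2, 1, 2, 1) the pool is (8, 10, 12, 14)
(3) The exact count: 1 of the possible complete orderings is a safe sequence.


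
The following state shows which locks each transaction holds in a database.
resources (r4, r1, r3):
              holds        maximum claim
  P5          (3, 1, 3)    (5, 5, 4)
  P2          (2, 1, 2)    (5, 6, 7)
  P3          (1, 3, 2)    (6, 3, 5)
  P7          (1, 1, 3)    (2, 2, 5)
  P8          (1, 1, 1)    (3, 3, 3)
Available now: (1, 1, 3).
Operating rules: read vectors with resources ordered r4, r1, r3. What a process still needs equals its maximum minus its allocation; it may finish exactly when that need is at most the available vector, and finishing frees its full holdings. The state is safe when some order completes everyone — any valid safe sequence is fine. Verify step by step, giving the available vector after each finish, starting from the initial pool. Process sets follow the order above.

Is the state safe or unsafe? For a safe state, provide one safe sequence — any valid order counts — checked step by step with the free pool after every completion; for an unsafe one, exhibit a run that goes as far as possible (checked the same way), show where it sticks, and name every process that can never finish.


UNSAFE.
Key observation: after P7, P8 the pool peaks at (3, 3, 7), and each blocked process is short somewhere: P5 on r1; P2 on r1; P3 on r4.
Going as far as possible: P7, P8; after that, nothing fits. Walking it through:
  pool = (1, 1, 3)
  P7: need (1, 1, 2) fits (1, 1, 3); releases (1, 1, 3), pool now (2, 2, 6)
  P8: need (2, 2, 2) fits (2, 2, 6); releases (1, 1, 1), pool now (3, 3, 7)
  P5 still needs (2, 4, 1) but only (3, 3, 7) is free — short on r1
  P2 still needs (3, 5, 5) but only (3, 3, 7) is free — short on r1
  P3 still needs (5, 0, 3) but only (3, 3, 7) is free — short on r4
Processes that can never finish: P5, P2 and P3.
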